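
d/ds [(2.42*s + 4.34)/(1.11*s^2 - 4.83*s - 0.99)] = (-2.6862*s^2 - 9.6348*s + 18.5664)/(1.2321*s^4 - 10.7226*s^3 + 21.1311*s^2 + 9.5634*s + 0.9801)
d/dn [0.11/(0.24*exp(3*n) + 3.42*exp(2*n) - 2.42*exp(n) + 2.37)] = (-0.0792*exp(2*n) - 0.7524*exp(n) + 0.2662)*exp(n)/(0.24*exp(3*n) + 3.42*exp(2*n) - 2.42*exp(n) + 2.37)^2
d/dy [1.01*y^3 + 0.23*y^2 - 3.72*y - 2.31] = 3.03*y^2 + 0.46*y - 3.72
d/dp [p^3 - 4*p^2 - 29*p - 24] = 3*p^2 - 8*p - 29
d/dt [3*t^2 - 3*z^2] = 6*t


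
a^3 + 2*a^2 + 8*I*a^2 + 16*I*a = a*(a + 2)*(a + 8*I)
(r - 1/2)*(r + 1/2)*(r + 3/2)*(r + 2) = r^4 + 7*r^3/2 + 11*r^2/4 - 7*r/8 - 3/4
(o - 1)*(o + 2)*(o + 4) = o^3 + 5*o^2 + 2*o - 8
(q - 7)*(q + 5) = q^2 - 2*q - 35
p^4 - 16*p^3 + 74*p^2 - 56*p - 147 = (p - 7)^2*(p - 3)*(p + 1)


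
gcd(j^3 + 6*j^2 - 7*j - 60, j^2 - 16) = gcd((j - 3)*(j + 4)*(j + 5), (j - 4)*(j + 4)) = j + 4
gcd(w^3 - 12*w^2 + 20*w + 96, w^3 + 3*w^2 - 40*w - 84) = w^2 - 4*w - 12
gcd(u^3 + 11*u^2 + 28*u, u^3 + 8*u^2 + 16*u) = u^2 + 4*u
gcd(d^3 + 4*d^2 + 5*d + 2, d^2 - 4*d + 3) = 1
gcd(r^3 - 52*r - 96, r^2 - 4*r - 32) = r - 8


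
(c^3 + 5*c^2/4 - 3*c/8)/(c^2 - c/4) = c + 3/2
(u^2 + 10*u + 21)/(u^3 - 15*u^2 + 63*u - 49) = (u^2 + 10*u + 21)/(u^3 - 15*u^2 + 63*u - 49)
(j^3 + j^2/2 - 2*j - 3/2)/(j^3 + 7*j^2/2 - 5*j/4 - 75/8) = 4*(j^2 + 2*j + 1)/(4*j^2 + 20*j + 25)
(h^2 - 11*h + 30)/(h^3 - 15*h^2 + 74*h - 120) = 1/(h - 4)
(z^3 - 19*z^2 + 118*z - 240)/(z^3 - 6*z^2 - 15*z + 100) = (z^2 - 14*z + 48)/(z^2 - z - 20)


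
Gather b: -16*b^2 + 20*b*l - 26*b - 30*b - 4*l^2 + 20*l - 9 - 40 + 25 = -16*b^2 + b*(20*l - 56) - 4*l^2 + 20*l - 24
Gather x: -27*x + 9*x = -18*x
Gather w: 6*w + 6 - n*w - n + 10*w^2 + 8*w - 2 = -n + 10*w^2 + w*(14 - n) + 4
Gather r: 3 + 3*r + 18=3*r + 21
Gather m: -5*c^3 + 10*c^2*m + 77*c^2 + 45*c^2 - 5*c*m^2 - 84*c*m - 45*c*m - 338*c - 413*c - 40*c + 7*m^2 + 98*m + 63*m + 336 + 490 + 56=-5*c^3 + 122*c^2 - 791*c + m^2*(7 - 5*c) + m*(10*c^2 - 129*c + 161) + 882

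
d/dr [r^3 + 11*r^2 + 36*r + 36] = 3*r^2 + 22*r + 36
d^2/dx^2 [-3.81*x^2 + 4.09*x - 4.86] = -7.62000000000000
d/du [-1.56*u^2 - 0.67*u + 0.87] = -3.12*u - 0.67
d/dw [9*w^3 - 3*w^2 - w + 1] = 27*w^2 - 6*w - 1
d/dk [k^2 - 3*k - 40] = 2*k - 3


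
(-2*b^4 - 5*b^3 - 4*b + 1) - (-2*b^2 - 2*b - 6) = -2*b^4 - 5*b^3 + 2*b^2 - 2*b + 7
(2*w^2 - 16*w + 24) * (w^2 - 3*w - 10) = 2*w^4 - 22*w^3 + 52*w^2 + 88*w - 240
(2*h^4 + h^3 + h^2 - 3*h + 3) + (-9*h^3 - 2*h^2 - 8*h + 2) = 2*h^4 - 8*h^3 - h^2 - 11*h + 5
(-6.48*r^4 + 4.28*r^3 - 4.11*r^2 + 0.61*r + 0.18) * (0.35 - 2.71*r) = 17.5608*r^5 - 13.8668*r^4 + 12.6361*r^3 - 3.0916*r^2 - 0.2743*r + 0.063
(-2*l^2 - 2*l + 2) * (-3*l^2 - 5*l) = 6*l^4 + 16*l^3 + 4*l^2 - 10*l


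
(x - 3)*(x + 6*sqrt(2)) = x^2 - 3*x + 6*sqrt(2)*x - 18*sqrt(2)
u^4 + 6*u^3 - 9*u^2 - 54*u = u*(u - 3)*(u + 3)*(u + 6)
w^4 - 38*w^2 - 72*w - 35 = (w - 7)*(w + 1)^2*(w + 5)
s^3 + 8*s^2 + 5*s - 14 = (s - 1)*(s + 2)*(s + 7)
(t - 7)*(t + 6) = t^2 - t - 42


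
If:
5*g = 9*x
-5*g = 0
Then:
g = 0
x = 0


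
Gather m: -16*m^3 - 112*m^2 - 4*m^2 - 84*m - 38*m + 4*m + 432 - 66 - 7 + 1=-16*m^3 - 116*m^2 - 118*m + 360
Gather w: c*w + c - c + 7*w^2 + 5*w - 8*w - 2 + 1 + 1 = 7*w^2 + w*(c - 3)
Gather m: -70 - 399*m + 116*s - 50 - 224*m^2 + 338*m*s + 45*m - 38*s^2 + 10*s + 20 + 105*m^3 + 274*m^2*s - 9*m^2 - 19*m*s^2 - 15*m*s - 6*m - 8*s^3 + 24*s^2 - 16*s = 105*m^3 + m^2*(274*s - 233) + m*(-19*s^2 + 323*s - 360) - 8*s^3 - 14*s^2 + 110*s - 100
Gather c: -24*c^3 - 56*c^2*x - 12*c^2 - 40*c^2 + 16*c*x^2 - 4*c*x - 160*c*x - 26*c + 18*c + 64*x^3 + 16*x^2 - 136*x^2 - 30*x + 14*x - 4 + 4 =-24*c^3 + c^2*(-56*x - 52) + c*(16*x^2 - 164*x - 8) + 64*x^3 - 120*x^2 - 16*x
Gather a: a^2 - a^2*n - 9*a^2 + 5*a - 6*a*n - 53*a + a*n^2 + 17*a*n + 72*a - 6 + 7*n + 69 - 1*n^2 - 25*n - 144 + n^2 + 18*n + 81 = a^2*(-n - 8) + a*(n^2 + 11*n + 24)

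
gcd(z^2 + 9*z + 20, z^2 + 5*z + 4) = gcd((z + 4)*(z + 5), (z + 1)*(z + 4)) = z + 4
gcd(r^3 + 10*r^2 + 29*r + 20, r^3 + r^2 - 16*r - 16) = r^2 + 5*r + 4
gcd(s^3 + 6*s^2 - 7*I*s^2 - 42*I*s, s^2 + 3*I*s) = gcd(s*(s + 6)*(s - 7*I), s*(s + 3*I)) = s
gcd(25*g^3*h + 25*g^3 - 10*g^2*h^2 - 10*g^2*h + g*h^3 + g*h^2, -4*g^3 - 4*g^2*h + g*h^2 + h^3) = 1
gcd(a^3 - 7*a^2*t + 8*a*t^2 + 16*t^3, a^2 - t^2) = a + t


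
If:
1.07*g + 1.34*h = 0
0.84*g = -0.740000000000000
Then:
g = -0.88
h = 0.70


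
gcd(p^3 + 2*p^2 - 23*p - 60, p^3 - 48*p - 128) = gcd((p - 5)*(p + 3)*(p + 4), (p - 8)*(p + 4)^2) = p + 4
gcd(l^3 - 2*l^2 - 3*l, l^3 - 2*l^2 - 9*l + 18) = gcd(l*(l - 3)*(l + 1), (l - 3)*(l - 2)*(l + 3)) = l - 3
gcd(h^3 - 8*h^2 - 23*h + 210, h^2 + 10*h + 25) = h + 5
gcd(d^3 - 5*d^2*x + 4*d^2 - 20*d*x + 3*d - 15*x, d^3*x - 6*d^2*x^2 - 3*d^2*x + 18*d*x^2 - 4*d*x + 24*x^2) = d + 1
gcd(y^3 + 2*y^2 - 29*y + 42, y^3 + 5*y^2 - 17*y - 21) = y^2 + 4*y - 21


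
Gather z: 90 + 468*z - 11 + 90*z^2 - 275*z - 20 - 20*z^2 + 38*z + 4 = 70*z^2 + 231*z + 63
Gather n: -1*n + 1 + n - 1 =0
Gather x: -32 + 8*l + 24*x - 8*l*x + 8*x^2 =8*l + 8*x^2 + x*(24 - 8*l) - 32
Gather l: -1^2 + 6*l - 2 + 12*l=18*l - 3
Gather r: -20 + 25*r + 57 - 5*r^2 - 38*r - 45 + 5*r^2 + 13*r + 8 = 0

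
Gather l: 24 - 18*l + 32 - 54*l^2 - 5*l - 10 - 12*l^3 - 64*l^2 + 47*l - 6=-12*l^3 - 118*l^2 + 24*l + 40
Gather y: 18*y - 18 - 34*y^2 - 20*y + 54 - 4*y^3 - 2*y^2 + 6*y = -4*y^3 - 36*y^2 + 4*y + 36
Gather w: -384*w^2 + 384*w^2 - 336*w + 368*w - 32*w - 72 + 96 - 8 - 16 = 0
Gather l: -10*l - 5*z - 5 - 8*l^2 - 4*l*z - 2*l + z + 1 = -8*l^2 + l*(-4*z - 12) - 4*z - 4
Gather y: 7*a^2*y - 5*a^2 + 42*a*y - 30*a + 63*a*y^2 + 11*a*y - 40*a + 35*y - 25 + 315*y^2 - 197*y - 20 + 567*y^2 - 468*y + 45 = -5*a^2 - 70*a + y^2*(63*a + 882) + y*(7*a^2 + 53*a - 630)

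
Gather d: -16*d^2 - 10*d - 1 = -16*d^2 - 10*d - 1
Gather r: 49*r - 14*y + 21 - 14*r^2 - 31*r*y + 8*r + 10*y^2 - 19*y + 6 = -14*r^2 + r*(57 - 31*y) + 10*y^2 - 33*y + 27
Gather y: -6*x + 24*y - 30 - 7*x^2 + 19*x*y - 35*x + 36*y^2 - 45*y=-7*x^2 - 41*x + 36*y^2 + y*(19*x - 21) - 30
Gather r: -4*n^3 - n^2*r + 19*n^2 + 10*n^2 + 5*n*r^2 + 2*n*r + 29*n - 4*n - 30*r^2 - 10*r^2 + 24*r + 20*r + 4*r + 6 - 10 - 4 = -4*n^3 + 29*n^2 + 25*n + r^2*(5*n - 40) + r*(-n^2 + 2*n + 48) - 8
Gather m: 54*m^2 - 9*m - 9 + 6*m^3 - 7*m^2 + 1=6*m^3 + 47*m^2 - 9*m - 8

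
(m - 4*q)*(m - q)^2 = m^3 - 6*m^2*q + 9*m*q^2 - 4*q^3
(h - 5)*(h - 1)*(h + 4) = h^3 - 2*h^2 - 19*h + 20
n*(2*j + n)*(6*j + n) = 12*j^2*n + 8*j*n^2 + n^3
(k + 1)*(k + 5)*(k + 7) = k^3 + 13*k^2 + 47*k + 35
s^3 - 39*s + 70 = (s - 5)*(s - 2)*(s + 7)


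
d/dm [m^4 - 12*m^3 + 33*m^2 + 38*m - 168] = 4*m^3 - 36*m^2 + 66*m + 38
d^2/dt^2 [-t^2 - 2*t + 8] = -2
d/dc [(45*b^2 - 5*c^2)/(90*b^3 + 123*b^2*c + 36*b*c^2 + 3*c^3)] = 5*(-369*b^4 - 276*b^3*c - 68*b^2*c^2 + c^4)/(3*(900*b^6 + 2460*b^5*c + 2401*b^4*c^2 + 1044*b^3*c^3 + 226*b^2*c^4 + 24*b*c^5 + c^6))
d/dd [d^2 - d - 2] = 2*d - 1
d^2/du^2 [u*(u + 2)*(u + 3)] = 6*u + 10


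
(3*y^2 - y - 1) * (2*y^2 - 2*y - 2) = 6*y^4 - 8*y^3 - 6*y^2 + 4*y + 2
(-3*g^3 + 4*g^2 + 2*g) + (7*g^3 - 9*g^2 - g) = 4*g^3 - 5*g^2 + g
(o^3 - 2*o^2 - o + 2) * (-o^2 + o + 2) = -o^5 + 3*o^4 + o^3 - 7*o^2 + 4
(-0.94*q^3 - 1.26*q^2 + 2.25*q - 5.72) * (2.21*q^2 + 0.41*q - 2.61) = -2.0774*q^5 - 3.17*q^4 + 6.9093*q^3 - 8.4301*q^2 - 8.2177*q + 14.9292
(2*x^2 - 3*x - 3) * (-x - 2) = -2*x^3 - x^2 + 9*x + 6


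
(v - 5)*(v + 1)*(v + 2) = v^3 - 2*v^2 - 13*v - 10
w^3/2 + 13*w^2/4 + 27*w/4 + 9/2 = (w/2 + 1)*(w + 3/2)*(w + 3)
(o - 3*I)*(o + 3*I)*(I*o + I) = I*o^3 + I*o^2 + 9*I*o + 9*I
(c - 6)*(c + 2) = c^2 - 4*c - 12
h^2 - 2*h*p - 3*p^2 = (h - 3*p)*(h + p)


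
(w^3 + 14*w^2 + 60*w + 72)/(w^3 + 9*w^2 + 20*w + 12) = (w + 6)/(w + 1)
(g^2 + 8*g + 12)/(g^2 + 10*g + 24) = (g + 2)/(g + 4)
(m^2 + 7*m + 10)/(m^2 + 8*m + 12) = (m + 5)/(m + 6)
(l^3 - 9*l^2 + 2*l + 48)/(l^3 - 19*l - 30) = (l^2 - 11*l + 24)/(l^2 - 2*l - 15)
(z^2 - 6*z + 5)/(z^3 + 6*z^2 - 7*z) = (z - 5)/(z*(z + 7))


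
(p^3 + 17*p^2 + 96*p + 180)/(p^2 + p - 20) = (p^2 + 12*p + 36)/(p - 4)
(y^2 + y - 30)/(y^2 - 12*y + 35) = (y + 6)/(y - 7)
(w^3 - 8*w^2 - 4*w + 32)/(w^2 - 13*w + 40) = (w^2 - 4)/(w - 5)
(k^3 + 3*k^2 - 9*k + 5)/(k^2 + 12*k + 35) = (k^2 - 2*k + 1)/(k + 7)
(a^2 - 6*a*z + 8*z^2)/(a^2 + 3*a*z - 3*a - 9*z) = (a^2 - 6*a*z + 8*z^2)/(a^2 + 3*a*z - 3*a - 9*z)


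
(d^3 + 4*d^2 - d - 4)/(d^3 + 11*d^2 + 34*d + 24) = (d - 1)/(d + 6)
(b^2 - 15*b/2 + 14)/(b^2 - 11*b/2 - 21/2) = (-2*b^2 + 15*b - 28)/(-2*b^2 + 11*b + 21)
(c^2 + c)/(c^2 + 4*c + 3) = c/(c + 3)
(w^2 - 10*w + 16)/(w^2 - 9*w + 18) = (w^2 - 10*w + 16)/(w^2 - 9*w + 18)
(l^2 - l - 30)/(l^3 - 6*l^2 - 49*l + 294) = (l + 5)/(l^2 - 49)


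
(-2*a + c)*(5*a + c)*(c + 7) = -10*a^2*c - 70*a^2 + 3*a*c^2 + 21*a*c + c^3 + 7*c^2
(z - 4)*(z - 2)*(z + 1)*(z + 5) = z^4 - 23*z^2 + 18*z + 40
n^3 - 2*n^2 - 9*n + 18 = (n - 3)*(n - 2)*(n + 3)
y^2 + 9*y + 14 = (y + 2)*(y + 7)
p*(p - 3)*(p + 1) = p^3 - 2*p^2 - 3*p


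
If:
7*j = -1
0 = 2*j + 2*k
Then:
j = -1/7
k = 1/7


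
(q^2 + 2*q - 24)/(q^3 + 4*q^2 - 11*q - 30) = (q^2 + 2*q - 24)/(q^3 + 4*q^2 - 11*q - 30)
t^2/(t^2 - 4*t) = t/(t - 4)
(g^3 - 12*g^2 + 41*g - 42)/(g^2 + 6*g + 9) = (g^3 - 12*g^2 + 41*g - 42)/(g^2 + 6*g + 9)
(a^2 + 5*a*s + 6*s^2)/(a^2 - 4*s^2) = (-a - 3*s)/(-a + 2*s)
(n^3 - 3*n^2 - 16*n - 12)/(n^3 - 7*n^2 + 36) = (n + 1)/(n - 3)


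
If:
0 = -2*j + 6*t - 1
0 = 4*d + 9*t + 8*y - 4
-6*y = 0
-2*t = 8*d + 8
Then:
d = -5/4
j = 5/2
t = 1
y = 0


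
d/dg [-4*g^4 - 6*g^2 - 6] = -16*g^3 - 12*g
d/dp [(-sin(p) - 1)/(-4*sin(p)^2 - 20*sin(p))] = (-2*sin(p) + cos(p)^2 - 6)*cos(p)/(4*(sin(p) + 5)^2*sin(p)^2)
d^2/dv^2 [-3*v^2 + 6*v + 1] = -6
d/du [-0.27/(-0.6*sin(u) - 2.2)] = -0.162*cos(u)/(0.6*sin(u) + 2.2)^2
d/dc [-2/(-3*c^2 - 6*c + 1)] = 12*(-c - 1)/(3*c^2 + 6*c - 1)^2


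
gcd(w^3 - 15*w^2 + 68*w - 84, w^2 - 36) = w - 6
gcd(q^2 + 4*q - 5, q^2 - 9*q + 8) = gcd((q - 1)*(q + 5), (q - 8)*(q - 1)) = q - 1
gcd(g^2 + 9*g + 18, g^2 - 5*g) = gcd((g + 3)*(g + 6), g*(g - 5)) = 1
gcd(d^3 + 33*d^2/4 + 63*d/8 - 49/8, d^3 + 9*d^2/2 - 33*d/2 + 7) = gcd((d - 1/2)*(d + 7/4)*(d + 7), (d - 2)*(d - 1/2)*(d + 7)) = d^2 + 13*d/2 - 7/2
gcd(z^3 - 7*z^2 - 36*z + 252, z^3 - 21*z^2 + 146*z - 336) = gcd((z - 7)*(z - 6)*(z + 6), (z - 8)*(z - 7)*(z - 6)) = z^2 - 13*z + 42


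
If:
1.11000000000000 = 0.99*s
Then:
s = 1.12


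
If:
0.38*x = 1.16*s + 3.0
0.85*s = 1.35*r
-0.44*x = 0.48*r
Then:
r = -1.33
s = -2.11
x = 1.45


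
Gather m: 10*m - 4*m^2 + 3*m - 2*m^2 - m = -6*m^2 + 12*m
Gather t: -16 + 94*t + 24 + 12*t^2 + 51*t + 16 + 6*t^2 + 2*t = 18*t^2 + 147*t + 24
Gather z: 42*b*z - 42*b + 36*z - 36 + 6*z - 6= -42*b + z*(42*b + 42) - 42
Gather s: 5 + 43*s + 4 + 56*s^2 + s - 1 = 56*s^2 + 44*s + 8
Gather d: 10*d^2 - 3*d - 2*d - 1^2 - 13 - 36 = 10*d^2 - 5*d - 50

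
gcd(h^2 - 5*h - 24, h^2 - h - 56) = h - 8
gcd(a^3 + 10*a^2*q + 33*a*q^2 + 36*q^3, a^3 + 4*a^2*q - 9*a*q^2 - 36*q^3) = a^2 + 7*a*q + 12*q^2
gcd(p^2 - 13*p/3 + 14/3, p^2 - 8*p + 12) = p - 2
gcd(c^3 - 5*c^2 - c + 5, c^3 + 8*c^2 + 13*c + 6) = c + 1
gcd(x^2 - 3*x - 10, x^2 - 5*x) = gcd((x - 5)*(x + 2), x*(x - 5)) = x - 5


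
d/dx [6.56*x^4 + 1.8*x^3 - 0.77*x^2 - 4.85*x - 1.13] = 26.24*x^3 + 5.4*x^2 - 1.54*x - 4.85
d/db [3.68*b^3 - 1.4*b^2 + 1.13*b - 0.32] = 11.04*b^2 - 2.8*b + 1.13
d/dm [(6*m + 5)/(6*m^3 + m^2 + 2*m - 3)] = 2*(18*m^3 + 3*m^2 + 6*m - (6*m + 5)*(9*m^2 + m + 1) - 9)/(6*m^3 + m^2 + 2*m - 3)^2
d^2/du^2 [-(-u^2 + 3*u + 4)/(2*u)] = -4/u^3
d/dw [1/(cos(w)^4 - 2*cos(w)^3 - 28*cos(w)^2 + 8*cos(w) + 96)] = (-53*cos(w) - 3*cos(2*w) + cos(3*w) + 5)*sin(w)/(cos(w)^4 - 2*cos(w)^3 - 28*cos(w)^2 + 8*cos(w) + 96)^2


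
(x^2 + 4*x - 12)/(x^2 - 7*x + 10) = (x + 6)/(x - 5)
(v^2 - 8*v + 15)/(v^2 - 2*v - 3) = (v - 5)/(v + 1)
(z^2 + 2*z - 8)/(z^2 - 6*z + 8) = (z + 4)/(z - 4)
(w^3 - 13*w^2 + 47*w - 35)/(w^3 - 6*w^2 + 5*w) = (w - 7)/w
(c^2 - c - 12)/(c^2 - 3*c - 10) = (-c^2 + c + 12)/(-c^2 + 3*c + 10)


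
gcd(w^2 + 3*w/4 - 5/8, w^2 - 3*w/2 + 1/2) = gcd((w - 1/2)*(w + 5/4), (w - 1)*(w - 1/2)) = w - 1/2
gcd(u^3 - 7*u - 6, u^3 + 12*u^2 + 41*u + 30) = u + 1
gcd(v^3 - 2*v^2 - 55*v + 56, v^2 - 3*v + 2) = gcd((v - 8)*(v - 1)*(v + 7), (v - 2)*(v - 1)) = v - 1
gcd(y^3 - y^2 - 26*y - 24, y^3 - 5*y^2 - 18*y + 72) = y^2 - 2*y - 24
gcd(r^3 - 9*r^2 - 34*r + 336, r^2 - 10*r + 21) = r - 7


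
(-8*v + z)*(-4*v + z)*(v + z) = 32*v^3 + 20*v^2*z - 11*v*z^2 + z^3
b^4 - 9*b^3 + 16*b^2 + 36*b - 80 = (b - 5)*(b - 4)*(b - 2)*(b + 2)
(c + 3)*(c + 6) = c^2 + 9*c + 18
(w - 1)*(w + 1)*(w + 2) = w^3 + 2*w^2 - w - 2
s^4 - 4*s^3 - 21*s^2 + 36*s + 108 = (s - 6)*(s - 3)*(s + 2)*(s + 3)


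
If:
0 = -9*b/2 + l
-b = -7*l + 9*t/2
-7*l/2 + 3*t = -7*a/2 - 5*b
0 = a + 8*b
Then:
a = 0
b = 0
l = 0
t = 0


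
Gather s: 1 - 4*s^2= 1 - 4*s^2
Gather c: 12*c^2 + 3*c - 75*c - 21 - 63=12*c^2 - 72*c - 84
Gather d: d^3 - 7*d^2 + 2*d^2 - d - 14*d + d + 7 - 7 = d^3 - 5*d^2 - 14*d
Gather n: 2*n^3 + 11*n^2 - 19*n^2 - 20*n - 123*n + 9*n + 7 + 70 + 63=2*n^3 - 8*n^2 - 134*n + 140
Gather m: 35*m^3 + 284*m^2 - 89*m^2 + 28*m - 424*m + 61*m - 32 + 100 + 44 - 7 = 35*m^3 + 195*m^2 - 335*m + 105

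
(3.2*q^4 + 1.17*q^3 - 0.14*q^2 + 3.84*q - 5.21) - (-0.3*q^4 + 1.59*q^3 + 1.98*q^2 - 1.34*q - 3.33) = 3.5*q^4 - 0.42*q^3 - 2.12*q^2 + 5.18*q - 1.88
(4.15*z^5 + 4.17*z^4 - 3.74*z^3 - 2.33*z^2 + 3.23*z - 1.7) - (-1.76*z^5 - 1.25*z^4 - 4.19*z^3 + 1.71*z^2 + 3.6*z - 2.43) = 5.91*z^5 + 5.42*z^4 + 0.45*z^3 - 4.04*z^2 - 0.37*z + 0.73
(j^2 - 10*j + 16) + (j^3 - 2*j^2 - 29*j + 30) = j^3 - j^2 - 39*j + 46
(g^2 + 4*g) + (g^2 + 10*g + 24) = 2*g^2 + 14*g + 24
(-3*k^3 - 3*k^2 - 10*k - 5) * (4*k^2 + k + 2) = -12*k^5 - 15*k^4 - 49*k^3 - 36*k^2 - 25*k - 10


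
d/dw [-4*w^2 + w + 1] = 1 - 8*w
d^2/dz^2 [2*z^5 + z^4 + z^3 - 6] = 2*z*(20*z^2 + 6*z + 3)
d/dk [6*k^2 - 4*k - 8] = 12*k - 4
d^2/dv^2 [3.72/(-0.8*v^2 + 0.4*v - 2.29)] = (4.7616*v^2 - 2.3808*v - 3.72*(1.6*v - 0.4)*(3.2*v - 0.8) + 13.63008)/(0.8*v^2 - 0.4*v + 2.29)^3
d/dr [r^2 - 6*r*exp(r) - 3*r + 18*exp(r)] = -6*r*exp(r) + 2*r + 12*exp(r) - 3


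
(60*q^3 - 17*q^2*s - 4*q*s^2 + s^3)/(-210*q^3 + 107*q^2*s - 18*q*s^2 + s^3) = (-12*q^2 + q*s + s^2)/(42*q^2 - 13*q*s + s^2)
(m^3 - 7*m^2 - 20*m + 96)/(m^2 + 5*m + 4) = (m^2 - 11*m + 24)/(m + 1)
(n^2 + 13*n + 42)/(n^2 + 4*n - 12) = (n + 7)/(n - 2)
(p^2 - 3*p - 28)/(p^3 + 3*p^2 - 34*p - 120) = (p - 7)/(p^2 - p - 30)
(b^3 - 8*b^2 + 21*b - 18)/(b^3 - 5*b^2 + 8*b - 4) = (b^2 - 6*b + 9)/(b^2 - 3*b + 2)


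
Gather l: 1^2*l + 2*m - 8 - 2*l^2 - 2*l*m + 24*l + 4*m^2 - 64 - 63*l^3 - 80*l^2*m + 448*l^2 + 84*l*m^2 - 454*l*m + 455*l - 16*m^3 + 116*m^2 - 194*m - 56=-63*l^3 + l^2*(446 - 80*m) + l*(84*m^2 - 456*m + 480) - 16*m^3 + 120*m^2 - 192*m - 128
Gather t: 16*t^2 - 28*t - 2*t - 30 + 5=16*t^2 - 30*t - 25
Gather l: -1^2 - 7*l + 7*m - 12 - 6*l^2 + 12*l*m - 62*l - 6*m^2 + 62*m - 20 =-6*l^2 + l*(12*m - 69) - 6*m^2 + 69*m - 33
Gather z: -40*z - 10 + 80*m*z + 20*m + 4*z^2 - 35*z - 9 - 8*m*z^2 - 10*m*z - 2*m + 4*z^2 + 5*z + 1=18*m + z^2*(8 - 8*m) + z*(70*m - 70) - 18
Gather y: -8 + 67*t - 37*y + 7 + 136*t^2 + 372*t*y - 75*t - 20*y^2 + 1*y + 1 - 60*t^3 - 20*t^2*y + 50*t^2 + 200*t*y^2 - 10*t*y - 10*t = -60*t^3 + 186*t^2 - 18*t + y^2*(200*t - 20) + y*(-20*t^2 + 362*t - 36)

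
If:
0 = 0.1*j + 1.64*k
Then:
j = -16.4*k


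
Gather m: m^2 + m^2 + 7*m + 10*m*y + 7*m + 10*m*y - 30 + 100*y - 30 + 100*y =2*m^2 + m*(20*y + 14) + 200*y - 60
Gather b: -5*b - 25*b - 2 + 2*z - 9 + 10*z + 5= -30*b + 12*z - 6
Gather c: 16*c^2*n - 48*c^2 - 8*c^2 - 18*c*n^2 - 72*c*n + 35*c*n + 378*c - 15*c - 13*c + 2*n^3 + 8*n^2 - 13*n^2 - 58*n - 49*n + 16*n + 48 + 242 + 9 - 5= c^2*(16*n - 56) + c*(-18*n^2 - 37*n + 350) + 2*n^3 - 5*n^2 - 91*n + 294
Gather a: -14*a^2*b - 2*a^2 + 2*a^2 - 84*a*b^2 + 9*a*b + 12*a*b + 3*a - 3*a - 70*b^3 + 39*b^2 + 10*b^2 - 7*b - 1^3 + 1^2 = -14*a^2*b + a*(-84*b^2 + 21*b) - 70*b^3 + 49*b^2 - 7*b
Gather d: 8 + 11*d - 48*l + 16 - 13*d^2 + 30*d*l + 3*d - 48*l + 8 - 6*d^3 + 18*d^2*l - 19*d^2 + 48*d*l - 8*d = -6*d^3 + d^2*(18*l - 32) + d*(78*l + 6) - 96*l + 32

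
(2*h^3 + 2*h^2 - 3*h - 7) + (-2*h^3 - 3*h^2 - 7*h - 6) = -h^2 - 10*h - 13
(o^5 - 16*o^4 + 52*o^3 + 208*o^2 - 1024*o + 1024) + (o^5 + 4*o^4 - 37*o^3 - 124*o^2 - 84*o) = 2*o^5 - 12*o^4 + 15*o^3 + 84*o^2 - 1108*o + 1024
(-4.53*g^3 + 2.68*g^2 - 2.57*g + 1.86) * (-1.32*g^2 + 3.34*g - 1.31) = 5.9796*g^5 - 18.6678*g^4 + 18.2779*g^3 - 14.5498*g^2 + 9.5791*g - 2.4366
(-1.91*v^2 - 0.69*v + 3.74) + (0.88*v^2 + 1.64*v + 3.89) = -1.03*v^2 + 0.95*v + 7.63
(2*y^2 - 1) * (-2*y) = -4*y^3 + 2*y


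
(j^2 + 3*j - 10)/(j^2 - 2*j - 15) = (-j^2 - 3*j + 10)/(-j^2 + 2*j + 15)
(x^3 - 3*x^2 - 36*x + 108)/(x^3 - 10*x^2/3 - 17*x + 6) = 3*(x^2 + 3*x - 18)/(3*x^2 + 8*x - 3)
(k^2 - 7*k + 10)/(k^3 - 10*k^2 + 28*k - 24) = (k - 5)/(k^2 - 8*k + 12)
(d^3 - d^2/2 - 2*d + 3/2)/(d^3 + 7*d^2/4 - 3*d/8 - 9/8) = 4*(d^2 - 2*d + 1)/(4*d^2 + d - 3)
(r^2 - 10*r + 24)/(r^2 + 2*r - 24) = (r - 6)/(r + 6)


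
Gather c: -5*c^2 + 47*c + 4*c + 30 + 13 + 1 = -5*c^2 + 51*c + 44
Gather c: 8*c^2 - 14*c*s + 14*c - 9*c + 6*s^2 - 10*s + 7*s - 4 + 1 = 8*c^2 + c*(5 - 14*s) + 6*s^2 - 3*s - 3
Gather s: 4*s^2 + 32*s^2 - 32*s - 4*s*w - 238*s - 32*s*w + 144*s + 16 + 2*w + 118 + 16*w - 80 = 36*s^2 + s*(-36*w - 126) + 18*w + 54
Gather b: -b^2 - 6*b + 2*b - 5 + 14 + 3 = -b^2 - 4*b + 12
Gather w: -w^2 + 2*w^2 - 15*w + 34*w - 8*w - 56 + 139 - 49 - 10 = w^2 + 11*w + 24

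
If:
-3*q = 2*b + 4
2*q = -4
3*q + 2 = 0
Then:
No Solution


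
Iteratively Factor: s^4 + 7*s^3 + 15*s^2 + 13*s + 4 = (s + 1)*(s^3 + 6*s^2 + 9*s + 4) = (s + 1)^2*(s^2 + 5*s + 4) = (s + 1)^3*(s + 4)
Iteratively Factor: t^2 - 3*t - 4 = (t + 1)*(t - 4)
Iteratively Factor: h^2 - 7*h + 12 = (h - 3)*(h - 4)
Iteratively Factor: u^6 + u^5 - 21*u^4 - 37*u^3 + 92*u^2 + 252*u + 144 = (u + 2)*(u^5 - u^4 - 19*u^3 + u^2 + 90*u + 72) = (u + 1)*(u + 2)*(u^4 - 2*u^3 - 17*u^2 + 18*u + 72) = (u - 3)*(u + 1)*(u + 2)*(u^3 + u^2 - 14*u - 24) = (u - 3)*(u + 1)*(u + 2)*(u + 3)*(u^2 - 2*u - 8) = (u - 3)*(u + 1)*(u + 2)^2*(u + 3)*(u - 4)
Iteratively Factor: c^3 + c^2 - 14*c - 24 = (c + 2)*(c^2 - c - 12) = (c + 2)*(c + 3)*(c - 4)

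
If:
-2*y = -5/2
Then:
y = 5/4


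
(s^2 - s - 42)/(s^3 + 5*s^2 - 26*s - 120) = (s - 7)/(s^2 - s - 20)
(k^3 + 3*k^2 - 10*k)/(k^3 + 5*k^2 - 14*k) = (k + 5)/(k + 7)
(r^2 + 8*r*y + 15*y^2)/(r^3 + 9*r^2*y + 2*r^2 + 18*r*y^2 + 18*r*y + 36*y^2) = (r + 5*y)/(r^2 + 6*r*y + 2*r + 12*y)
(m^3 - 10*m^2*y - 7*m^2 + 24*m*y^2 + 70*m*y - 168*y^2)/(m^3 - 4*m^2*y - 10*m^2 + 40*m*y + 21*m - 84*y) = (m - 6*y)/(m - 3)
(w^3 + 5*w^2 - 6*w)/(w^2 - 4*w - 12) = w*(-w^2 - 5*w + 6)/(-w^2 + 4*w + 12)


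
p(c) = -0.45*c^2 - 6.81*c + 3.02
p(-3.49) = 21.31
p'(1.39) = -8.06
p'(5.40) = -11.67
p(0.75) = -2.34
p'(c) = -0.9*c - 6.81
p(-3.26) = 20.44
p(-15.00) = 3.92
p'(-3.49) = -3.67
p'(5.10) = -11.40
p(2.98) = -21.27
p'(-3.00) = -4.11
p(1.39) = -7.32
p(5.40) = -46.88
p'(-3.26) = -3.88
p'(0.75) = -7.48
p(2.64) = -18.09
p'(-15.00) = 6.69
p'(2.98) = -9.49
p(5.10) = -43.42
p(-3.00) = 19.40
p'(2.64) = -9.19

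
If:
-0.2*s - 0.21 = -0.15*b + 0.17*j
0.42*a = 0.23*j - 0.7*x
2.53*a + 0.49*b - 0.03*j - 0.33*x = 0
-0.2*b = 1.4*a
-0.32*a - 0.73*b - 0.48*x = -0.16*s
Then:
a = 0.03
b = -0.21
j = -0.15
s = -1.08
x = -0.07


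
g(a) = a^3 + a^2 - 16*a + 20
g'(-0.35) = -16.33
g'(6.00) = 104.00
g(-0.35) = 25.68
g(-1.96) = 47.67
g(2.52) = 2.03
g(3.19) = 11.60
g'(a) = 3*a^2 + 2*a - 16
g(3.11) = 9.99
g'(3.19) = 20.91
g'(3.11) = 19.24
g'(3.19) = 20.91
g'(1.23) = -9.00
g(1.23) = 3.69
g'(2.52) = 8.09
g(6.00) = 176.00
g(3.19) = 11.60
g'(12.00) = 440.00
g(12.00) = 1700.00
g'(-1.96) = -8.40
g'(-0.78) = -15.73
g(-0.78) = 32.61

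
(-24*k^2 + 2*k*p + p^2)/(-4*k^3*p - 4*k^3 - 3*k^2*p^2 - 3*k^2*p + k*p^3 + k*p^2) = (6*k + p)/(k*(k*p + k + p^2 + p))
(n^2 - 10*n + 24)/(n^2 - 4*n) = (n - 6)/n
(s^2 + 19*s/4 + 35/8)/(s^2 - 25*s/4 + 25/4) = (8*s^2 + 38*s + 35)/(2*(4*s^2 - 25*s + 25))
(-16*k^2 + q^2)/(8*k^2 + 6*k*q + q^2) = (-4*k + q)/(2*k + q)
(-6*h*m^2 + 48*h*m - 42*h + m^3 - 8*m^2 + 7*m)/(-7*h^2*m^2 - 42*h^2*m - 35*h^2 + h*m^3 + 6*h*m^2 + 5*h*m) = (6*h*m^2 - 48*h*m + 42*h - m^3 + 8*m^2 - 7*m)/(h*(7*h*m^2 + 42*h*m + 35*h - m^3 - 6*m^2 - 5*m))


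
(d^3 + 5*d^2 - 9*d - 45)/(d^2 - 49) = (d^3 + 5*d^2 - 9*d - 45)/(d^2 - 49)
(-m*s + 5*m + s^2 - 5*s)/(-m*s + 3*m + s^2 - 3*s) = (s - 5)/(s - 3)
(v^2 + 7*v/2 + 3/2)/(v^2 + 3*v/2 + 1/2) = (v + 3)/(v + 1)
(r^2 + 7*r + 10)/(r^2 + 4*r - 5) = (r + 2)/(r - 1)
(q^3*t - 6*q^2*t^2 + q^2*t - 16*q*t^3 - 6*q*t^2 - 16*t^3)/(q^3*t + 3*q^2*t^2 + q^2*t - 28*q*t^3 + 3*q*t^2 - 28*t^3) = (q^2 - 6*q*t - 16*t^2)/(q^2 + 3*q*t - 28*t^2)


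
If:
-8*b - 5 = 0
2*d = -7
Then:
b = -5/8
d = -7/2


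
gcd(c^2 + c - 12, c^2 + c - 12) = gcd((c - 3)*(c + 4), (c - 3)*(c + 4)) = c^2 + c - 12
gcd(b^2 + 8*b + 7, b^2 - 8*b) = 1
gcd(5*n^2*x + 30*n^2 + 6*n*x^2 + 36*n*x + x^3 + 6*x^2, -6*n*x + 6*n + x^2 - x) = 1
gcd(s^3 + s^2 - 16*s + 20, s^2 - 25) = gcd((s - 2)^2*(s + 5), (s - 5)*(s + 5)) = s + 5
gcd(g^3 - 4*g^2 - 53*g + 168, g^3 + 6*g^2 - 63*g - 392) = g^2 - g - 56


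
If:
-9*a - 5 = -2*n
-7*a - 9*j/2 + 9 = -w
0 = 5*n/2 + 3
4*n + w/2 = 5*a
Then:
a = -37/45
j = 484/135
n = -6/5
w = 62/45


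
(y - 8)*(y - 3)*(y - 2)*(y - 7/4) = y^4 - 59*y^3/4 + 275*y^2/4 - 257*y/2 + 84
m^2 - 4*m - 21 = (m - 7)*(m + 3)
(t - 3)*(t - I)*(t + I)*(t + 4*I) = t^4 - 3*t^3 + 4*I*t^3 + t^2 - 12*I*t^2 - 3*t + 4*I*t - 12*I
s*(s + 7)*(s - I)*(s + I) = s^4 + 7*s^3 + s^2 + 7*s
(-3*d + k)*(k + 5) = -3*d*k - 15*d + k^2 + 5*k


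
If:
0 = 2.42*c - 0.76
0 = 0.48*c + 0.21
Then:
No Solution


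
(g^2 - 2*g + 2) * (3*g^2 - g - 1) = 3*g^4 - 7*g^3 + 7*g^2 - 2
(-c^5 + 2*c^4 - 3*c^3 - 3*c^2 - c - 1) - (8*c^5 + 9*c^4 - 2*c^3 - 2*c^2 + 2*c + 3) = -9*c^5 - 7*c^4 - c^3 - c^2 - 3*c - 4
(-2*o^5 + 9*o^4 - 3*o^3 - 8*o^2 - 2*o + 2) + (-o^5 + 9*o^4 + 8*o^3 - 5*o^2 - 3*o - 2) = -3*o^5 + 18*o^4 + 5*o^3 - 13*o^2 - 5*o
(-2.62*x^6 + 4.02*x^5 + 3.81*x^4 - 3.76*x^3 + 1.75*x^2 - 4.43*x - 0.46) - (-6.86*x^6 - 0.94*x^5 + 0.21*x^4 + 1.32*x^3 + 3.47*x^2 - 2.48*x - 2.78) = 4.24*x^6 + 4.96*x^5 + 3.6*x^4 - 5.08*x^3 - 1.72*x^2 - 1.95*x + 2.32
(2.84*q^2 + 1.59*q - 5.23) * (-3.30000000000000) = -9.372*q^2 - 5.247*q + 17.259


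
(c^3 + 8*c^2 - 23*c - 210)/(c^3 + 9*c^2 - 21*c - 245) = (c + 6)/(c + 7)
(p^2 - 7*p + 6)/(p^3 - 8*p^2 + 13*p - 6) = 1/(p - 1)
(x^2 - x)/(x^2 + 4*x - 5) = x/(x + 5)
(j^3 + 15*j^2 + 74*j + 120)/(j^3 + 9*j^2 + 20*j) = (j + 6)/j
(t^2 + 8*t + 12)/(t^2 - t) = (t^2 + 8*t + 12)/(t*(t - 1))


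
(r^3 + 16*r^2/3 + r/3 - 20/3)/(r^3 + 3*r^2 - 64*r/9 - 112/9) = 3*(r^2 + 4*r - 5)/(3*r^2 + 5*r - 28)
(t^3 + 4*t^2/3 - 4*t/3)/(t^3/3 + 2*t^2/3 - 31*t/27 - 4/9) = 9*t*(3*t^2 + 4*t - 4)/(9*t^3 + 18*t^2 - 31*t - 12)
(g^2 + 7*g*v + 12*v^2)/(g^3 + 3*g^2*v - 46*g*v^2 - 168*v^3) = (-g - 3*v)/(-g^2 + g*v + 42*v^2)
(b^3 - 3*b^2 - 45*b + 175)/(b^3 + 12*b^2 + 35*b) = (b^2 - 10*b + 25)/(b*(b + 5))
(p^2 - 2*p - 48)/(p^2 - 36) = (p - 8)/(p - 6)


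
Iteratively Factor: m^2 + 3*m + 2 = (m + 1)*(m + 2)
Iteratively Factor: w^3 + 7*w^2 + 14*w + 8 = (w + 2)*(w^2 + 5*w + 4) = (w + 2)*(w + 4)*(w + 1)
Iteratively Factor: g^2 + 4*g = (g)*(g + 4)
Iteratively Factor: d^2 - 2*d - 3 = (d - 3)*(d + 1)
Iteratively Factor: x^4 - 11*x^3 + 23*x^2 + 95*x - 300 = (x + 3)*(x^3 - 14*x^2 + 65*x - 100) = (x - 5)*(x + 3)*(x^2 - 9*x + 20) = (x - 5)^2*(x + 3)*(x - 4)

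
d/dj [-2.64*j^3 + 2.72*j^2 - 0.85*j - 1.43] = -7.92*j^2 + 5.44*j - 0.85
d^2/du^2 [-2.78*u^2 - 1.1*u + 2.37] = -5.56000000000000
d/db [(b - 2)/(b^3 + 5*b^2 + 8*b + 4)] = (-2*b^2 + 5*b + 10)/(b^5 + 8*b^4 + 25*b^3 + 38*b^2 + 28*b + 8)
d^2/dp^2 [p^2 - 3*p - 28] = 2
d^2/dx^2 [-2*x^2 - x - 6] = -4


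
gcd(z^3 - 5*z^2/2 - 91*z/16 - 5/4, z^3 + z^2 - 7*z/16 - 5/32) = z^2 + 3*z/2 + 5/16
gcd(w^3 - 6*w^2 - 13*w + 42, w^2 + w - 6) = w^2 + w - 6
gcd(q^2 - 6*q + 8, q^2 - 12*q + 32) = q - 4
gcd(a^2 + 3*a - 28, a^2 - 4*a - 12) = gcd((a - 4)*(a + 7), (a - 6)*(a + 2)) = 1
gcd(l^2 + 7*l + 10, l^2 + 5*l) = l + 5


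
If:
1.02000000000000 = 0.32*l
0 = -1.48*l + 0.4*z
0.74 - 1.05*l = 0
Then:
No Solution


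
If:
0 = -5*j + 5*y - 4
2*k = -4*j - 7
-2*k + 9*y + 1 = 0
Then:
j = -76/65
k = -151/130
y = -24/65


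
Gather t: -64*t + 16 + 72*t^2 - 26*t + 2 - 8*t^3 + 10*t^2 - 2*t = -8*t^3 + 82*t^2 - 92*t + 18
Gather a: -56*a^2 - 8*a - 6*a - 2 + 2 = -56*a^2 - 14*a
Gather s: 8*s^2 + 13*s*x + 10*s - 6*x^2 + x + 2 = 8*s^2 + s*(13*x + 10) - 6*x^2 + x + 2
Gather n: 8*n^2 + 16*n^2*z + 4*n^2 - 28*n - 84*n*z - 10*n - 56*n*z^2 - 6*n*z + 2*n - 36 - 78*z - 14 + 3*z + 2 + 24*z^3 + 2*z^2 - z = n^2*(16*z + 12) + n*(-56*z^2 - 90*z - 36) + 24*z^3 + 2*z^2 - 76*z - 48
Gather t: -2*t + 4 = 4 - 2*t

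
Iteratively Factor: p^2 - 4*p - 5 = (p - 5)*(p + 1)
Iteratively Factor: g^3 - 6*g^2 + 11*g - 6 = (g - 1)*(g^2 - 5*g + 6) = (g - 3)*(g - 1)*(g - 2)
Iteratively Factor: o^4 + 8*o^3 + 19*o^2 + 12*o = (o + 4)*(o^3 + 4*o^2 + 3*o) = (o + 3)*(o + 4)*(o^2 + o) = (o + 1)*(o + 3)*(o + 4)*(o)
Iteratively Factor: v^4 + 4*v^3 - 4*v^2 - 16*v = (v)*(v^3 + 4*v^2 - 4*v - 16) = v*(v + 4)*(v^2 - 4) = v*(v - 2)*(v + 4)*(v + 2)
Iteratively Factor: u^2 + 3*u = (u)*(u + 3)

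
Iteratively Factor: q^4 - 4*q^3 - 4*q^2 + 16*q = (q - 4)*(q^3 - 4*q) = (q - 4)*(q + 2)*(q^2 - 2*q) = q*(q - 4)*(q + 2)*(q - 2)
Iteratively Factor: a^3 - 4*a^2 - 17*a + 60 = (a + 4)*(a^2 - 8*a + 15) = (a - 3)*(a + 4)*(a - 5)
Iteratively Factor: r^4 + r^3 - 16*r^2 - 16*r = (r)*(r^3 + r^2 - 16*r - 16) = r*(r + 4)*(r^2 - 3*r - 4) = r*(r + 1)*(r + 4)*(r - 4)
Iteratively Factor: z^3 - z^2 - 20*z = (z - 5)*(z^2 + 4*z) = z*(z - 5)*(z + 4)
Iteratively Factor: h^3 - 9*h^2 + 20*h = (h - 5)*(h^2 - 4*h) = (h - 5)*(h - 4)*(h)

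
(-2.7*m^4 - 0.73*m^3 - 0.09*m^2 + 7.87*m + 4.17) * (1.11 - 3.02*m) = 8.154*m^5 - 0.7924*m^4 - 0.5385*m^3 - 23.8673*m^2 - 3.8577*m + 4.6287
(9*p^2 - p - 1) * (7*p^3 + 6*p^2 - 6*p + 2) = 63*p^5 + 47*p^4 - 67*p^3 + 18*p^2 + 4*p - 2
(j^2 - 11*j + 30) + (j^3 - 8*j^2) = j^3 - 7*j^2 - 11*j + 30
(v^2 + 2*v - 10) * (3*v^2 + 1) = 3*v^4 + 6*v^3 - 29*v^2 + 2*v - 10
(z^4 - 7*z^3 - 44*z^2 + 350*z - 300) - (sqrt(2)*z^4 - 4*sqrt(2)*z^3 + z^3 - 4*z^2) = -sqrt(2)*z^4 + z^4 - 8*z^3 + 4*sqrt(2)*z^3 - 40*z^2 + 350*z - 300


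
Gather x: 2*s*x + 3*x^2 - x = 3*x^2 + x*(2*s - 1)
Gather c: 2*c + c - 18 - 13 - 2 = 3*c - 33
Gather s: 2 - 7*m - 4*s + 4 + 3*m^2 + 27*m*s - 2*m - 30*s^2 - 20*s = 3*m^2 - 9*m - 30*s^2 + s*(27*m - 24) + 6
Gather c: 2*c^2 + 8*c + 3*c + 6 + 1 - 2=2*c^2 + 11*c + 5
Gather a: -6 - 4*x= -4*x - 6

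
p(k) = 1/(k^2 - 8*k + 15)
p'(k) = (8 - 2*k)/(k^2 - 8*k + 15)^2 = 2*(4 - k)/(k^2 - 8*k + 15)^2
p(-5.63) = 0.01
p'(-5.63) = 0.00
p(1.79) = 0.26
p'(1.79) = 0.29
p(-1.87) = 0.03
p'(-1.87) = 0.01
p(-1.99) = 0.03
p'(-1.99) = 0.01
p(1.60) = 0.21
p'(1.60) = 0.21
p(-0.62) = 0.05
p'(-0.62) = 0.02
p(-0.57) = 0.05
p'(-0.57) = 0.02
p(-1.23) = 0.04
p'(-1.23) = 0.02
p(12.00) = 0.02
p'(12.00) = 0.00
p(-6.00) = 0.01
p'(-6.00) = 0.00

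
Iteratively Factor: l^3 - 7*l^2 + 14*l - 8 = (l - 2)*(l^2 - 5*l + 4) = (l - 2)*(l - 1)*(l - 4)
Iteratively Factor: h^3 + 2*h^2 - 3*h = (h - 1)*(h^2 + 3*h) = (h - 1)*(h + 3)*(h)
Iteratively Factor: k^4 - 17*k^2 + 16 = (k + 4)*(k^3 - 4*k^2 - k + 4) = (k + 1)*(k + 4)*(k^2 - 5*k + 4) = (k - 1)*(k + 1)*(k + 4)*(k - 4)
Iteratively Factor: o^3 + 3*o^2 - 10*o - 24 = (o + 2)*(o^2 + o - 12) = (o - 3)*(o + 2)*(o + 4)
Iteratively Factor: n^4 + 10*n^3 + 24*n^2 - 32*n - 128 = (n + 4)*(n^3 + 6*n^2 - 32) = (n + 4)^2*(n^2 + 2*n - 8) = (n - 2)*(n + 4)^2*(n + 4)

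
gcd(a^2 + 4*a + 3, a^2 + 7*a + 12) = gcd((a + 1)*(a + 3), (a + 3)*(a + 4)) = a + 3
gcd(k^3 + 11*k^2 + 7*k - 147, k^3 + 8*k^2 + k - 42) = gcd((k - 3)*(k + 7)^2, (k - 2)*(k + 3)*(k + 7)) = k + 7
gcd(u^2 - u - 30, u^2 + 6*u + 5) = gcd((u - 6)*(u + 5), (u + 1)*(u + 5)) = u + 5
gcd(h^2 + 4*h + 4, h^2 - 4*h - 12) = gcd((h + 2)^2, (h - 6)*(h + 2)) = h + 2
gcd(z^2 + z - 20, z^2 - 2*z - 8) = z - 4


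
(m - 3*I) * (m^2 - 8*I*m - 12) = m^3 - 11*I*m^2 - 36*m + 36*I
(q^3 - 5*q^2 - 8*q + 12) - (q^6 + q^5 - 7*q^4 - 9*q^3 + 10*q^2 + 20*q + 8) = -q^6 - q^5 + 7*q^4 + 10*q^3 - 15*q^2 - 28*q + 4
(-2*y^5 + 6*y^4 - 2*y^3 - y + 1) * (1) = -2*y^5 + 6*y^4 - 2*y^3 - y + 1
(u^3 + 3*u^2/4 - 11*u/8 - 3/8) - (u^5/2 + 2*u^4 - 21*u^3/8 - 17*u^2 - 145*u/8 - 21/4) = -u^5/2 - 2*u^4 + 29*u^3/8 + 71*u^2/4 + 67*u/4 + 39/8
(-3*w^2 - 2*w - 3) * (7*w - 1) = -21*w^3 - 11*w^2 - 19*w + 3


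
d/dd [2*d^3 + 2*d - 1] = 6*d^2 + 2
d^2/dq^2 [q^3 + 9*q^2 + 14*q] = 6*q + 18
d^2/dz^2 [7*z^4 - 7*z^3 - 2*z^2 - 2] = 84*z^2 - 42*z - 4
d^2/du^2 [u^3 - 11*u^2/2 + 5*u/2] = 6*u - 11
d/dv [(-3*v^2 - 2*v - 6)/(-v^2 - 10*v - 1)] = 2*(14*v^2 - 3*v - 29)/(v^4 + 20*v^3 + 102*v^2 + 20*v + 1)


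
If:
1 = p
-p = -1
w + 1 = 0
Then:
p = 1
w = -1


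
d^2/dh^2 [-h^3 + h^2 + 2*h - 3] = 2 - 6*h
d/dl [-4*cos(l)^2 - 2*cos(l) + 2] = 2*(4*cos(l) + 1)*sin(l)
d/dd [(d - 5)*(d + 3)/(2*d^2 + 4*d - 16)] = (2*d^2 + 7*d + 23)/(d^4 + 4*d^3 - 12*d^2 - 32*d + 64)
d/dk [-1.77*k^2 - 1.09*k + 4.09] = -3.54*k - 1.09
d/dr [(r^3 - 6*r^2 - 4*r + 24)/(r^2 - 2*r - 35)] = (r^4 - 4*r^3 - 89*r^2 + 372*r + 188)/(r^4 - 4*r^3 - 66*r^2 + 140*r + 1225)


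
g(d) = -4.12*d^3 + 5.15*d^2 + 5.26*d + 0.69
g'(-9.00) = -1088.60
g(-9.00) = 3373.98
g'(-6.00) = -501.50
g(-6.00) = 1044.45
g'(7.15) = -552.97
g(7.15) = -1204.39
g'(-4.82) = -331.54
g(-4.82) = 556.34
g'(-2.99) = -136.04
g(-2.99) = 141.14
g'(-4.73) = -319.99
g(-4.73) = 527.02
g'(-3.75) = -207.18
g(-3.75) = 270.65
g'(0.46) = 7.38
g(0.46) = 3.80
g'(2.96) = -72.55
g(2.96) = -45.47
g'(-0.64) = -6.39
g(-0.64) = 0.51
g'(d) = -12.36*d^2 + 10.3*d + 5.26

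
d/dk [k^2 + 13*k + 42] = 2*k + 13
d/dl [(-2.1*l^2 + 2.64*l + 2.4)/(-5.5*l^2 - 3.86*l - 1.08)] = (22.626*l^2 + 30.936*l + 6.4128)/(30.25*l^4 + 42.46*l^3 + 26.7796*l^2 + 8.3376*l + 1.1664)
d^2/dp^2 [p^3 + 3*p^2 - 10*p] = 6*p + 6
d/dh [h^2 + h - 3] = 2*h + 1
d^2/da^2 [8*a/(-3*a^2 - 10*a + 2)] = 16*(-4*a*(3*a + 5)^2 + (9*a + 10)*(3*a^2 + 10*a - 2))/(3*a^2 + 10*a - 2)^3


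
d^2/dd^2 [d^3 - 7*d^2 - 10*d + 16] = 6*d - 14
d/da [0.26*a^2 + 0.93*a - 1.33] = 0.52*a + 0.93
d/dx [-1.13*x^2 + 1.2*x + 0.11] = 1.2 - 2.26*x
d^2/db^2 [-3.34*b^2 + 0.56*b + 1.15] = -6.68000000000000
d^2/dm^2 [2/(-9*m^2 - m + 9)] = 4*(81*m^2 + 9*m - (18*m + 1)^2 - 81)/(9*m^2 + m - 9)^3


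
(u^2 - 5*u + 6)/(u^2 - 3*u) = (u - 2)/u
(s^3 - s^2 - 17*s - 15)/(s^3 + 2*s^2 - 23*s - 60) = (s + 1)/(s + 4)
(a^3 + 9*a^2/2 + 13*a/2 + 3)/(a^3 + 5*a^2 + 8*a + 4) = (a + 3/2)/(a + 2)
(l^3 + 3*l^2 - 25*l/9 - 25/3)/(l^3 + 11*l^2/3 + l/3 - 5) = (l - 5/3)/(l - 1)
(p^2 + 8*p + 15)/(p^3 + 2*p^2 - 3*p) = (p + 5)/(p*(p - 1))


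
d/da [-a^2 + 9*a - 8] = 9 - 2*a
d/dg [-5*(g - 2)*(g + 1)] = 5 - 10*g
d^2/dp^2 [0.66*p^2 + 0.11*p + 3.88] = 1.32000000000000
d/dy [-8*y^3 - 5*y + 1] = -24*y^2 - 5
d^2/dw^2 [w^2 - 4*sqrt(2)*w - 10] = 2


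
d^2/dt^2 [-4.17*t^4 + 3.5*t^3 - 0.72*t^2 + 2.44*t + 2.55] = -50.04*t^2 + 21.0*t - 1.44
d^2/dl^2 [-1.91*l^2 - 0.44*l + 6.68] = -3.82000000000000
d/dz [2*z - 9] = 2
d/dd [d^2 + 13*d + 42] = 2*d + 13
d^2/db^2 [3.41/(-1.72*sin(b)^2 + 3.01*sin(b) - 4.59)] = (40.352576*sin(b)^4 - 52.962756*sin(b)^3 - 137.318995*sin(b)^2 + 153.037731*sin(b) - 7.94734600000002)/(1.72*sin(b)^2 - 3.01*sin(b) + 4.59)^3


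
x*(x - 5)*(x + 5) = x^3 - 25*x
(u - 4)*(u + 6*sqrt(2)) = u^2 - 4*u + 6*sqrt(2)*u - 24*sqrt(2)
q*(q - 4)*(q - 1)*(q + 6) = q^4 + q^3 - 26*q^2 + 24*q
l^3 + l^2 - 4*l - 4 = (l - 2)*(l + 1)*(l + 2)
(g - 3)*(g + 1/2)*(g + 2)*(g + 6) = g^4 + 11*g^3/2 - 19*g^2/2 - 42*g - 18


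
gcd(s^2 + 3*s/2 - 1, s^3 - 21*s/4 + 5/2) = s - 1/2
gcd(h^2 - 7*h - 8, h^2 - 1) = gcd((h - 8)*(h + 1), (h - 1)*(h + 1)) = h + 1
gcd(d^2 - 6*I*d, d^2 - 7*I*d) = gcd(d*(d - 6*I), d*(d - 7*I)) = d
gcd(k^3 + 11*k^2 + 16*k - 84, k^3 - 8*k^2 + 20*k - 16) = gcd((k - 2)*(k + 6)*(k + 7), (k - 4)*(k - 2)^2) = k - 2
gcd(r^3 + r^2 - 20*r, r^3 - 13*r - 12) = r - 4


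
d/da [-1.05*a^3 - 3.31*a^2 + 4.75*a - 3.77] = -3.15*a^2 - 6.62*a + 4.75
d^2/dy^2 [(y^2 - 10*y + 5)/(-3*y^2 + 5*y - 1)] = 2*(75*y^3 - 126*y^2 + 135*y - 61)/(27*y^6 - 135*y^5 + 252*y^4 - 215*y^3 + 84*y^2 - 15*y + 1)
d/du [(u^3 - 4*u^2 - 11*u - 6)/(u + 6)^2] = (u^3 + 18*u^2 - 37*u - 54)/(u^3 + 18*u^2 + 108*u + 216)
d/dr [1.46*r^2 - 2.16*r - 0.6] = 2.92*r - 2.16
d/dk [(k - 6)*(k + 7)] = 2*k + 1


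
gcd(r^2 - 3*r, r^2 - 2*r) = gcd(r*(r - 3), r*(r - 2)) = r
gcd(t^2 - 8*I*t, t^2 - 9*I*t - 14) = 1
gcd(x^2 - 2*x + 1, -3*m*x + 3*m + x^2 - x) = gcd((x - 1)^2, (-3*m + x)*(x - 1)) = x - 1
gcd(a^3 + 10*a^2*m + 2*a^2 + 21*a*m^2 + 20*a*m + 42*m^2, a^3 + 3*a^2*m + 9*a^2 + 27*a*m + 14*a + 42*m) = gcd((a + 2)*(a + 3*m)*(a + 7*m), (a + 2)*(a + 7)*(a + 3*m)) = a^2 + 3*a*m + 2*a + 6*m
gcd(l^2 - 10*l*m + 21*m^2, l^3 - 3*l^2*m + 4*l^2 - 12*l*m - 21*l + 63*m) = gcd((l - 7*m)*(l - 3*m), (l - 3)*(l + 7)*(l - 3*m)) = l - 3*m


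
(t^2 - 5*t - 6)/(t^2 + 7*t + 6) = (t - 6)/(t + 6)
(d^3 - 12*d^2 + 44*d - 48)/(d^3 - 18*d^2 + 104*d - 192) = (d - 2)/(d - 8)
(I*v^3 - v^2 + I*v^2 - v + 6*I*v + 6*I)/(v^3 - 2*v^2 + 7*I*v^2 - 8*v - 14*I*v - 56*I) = (I*v^3 + v^2*(-1 + I) + v*(-1 + 6*I) + 6*I)/(v^3 + v^2*(-2 + 7*I) + v*(-8 - 14*I) - 56*I)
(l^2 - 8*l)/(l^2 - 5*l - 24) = l/(l + 3)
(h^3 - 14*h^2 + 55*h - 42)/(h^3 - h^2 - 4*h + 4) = (h^2 - 13*h + 42)/(h^2 - 4)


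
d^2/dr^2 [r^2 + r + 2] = 2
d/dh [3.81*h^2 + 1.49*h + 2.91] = 7.62*h + 1.49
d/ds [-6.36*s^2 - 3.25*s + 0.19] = -12.72*s - 3.25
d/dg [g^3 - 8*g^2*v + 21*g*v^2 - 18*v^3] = 3*g^2 - 16*g*v + 21*v^2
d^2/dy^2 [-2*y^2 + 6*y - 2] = -4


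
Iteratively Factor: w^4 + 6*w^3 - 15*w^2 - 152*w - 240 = (w + 3)*(w^3 + 3*w^2 - 24*w - 80) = (w - 5)*(w + 3)*(w^2 + 8*w + 16) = (w - 5)*(w + 3)*(w + 4)*(w + 4)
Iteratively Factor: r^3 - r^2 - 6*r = (r + 2)*(r^2 - 3*r) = r*(r + 2)*(r - 3)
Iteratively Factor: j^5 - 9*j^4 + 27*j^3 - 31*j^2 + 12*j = (j - 1)*(j^4 - 8*j^3 + 19*j^2 - 12*j) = j*(j - 1)*(j^3 - 8*j^2 + 19*j - 12) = j*(j - 4)*(j - 1)*(j^2 - 4*j + 3) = j*(j - 4)*(j - 1)^2*(j - 3)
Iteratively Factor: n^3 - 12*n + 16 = (n - 2)*(n^2 + 2*n - 8) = (n - 2)^2*(n + 4)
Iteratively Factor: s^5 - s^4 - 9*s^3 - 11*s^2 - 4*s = (s - 4)*(s^4 + 3*s^3 + 3*s^2 + s) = (s - 4)*(s + 1)*(s^3 + 2*s^2 + s) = s*(s - 4)*(s + 1)*(s^2 + 2*s + 1) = s*(s - 4)*(s + 1)^2*(s + 1)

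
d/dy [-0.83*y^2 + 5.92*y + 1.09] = 5.92 - 1.66*y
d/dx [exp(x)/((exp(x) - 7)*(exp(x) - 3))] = (21 - exp(2*x))*exp(x)/(exp(4*x) - 20*exp(3*x) + 142*exp(2*x) - 420*exp(x) + 441)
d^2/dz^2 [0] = 0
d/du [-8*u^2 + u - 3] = 1 - 16*u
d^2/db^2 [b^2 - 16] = 2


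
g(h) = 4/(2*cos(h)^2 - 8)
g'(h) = 16*sin(h)*cos(h)/(2*cos(h)^2 - 8)^2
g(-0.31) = -0.65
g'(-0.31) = -0.12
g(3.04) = -0.66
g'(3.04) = -0.04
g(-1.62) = -0.50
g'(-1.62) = 0.01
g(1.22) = -0.52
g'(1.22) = 0.09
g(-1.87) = -0.51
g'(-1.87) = 0.07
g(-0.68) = -0.59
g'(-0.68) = -0.17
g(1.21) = -0.52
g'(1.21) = 0.09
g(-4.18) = -0.53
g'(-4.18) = -0.12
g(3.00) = -0.66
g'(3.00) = -0.06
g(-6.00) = -0.65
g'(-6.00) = 0.11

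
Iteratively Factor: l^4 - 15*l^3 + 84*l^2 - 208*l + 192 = (l - 4)*(l^3 - 11*l^2 + 40*l - 48) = (l - 4)*(l - 3)*(l^2 - 8*l + 16) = (l - 4)^2*(l - 3)*(l - 4)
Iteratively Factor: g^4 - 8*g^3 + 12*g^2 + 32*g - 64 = (g + 2)*(g^3 - 10*g^2 + 32*g - 32) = (g - 4)*(g + 2)*(g^2 - 6*g + 8) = (g - 4)*(g - 2)*(g + 2)*(g - 4)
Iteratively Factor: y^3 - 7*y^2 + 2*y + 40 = (y - 5)*(y^2 - 2*y - 8) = (y - 5)*(y + 2)*(y - 4)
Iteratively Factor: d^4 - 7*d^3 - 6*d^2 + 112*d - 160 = (d - 4)*(d^3 - 3*d^2 - 18*d + 40) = (d - 4)*(d - 2)*(d^2 - d - 20) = (d - 5)*(d - 4)*(d - 2)*(d + 4)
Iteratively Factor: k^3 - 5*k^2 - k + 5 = (k - 5)*(k^2 - 1) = (k - 5)*(k - 1)*(k + 1)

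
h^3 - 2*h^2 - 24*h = h*(h - 6)*(h + 4)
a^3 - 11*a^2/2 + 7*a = a*(a - 7/2)*(a - 2)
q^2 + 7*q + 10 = (q + 2)*(q + 5)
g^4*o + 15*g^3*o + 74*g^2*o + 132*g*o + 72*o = (g + 2)*(g + 6)^2*(g*o + o)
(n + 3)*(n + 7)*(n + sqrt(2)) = n^3 + sqrt(2)*n^2 + 10*n^2 + 10*sqrt(2)*n + 21*n + 21*sqrt(2)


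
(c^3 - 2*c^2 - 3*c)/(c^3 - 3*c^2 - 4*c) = (c - 3)/(c - 4)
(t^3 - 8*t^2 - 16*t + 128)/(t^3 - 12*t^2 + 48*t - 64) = (t^2 - 4*t - 32)/(t^2 - 8*t + 16)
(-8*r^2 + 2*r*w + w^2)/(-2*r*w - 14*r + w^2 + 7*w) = (4*r + w)/(w + 7)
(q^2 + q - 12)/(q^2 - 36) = (q^2 + q - 12)/(q^2 - 36)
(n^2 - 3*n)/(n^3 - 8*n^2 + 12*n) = (n - 3)/(n^2 - 8*n + 12)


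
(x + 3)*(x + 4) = x^2 + 7*x + 12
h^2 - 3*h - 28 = (h - 7)*(h + 4)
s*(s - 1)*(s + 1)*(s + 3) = s^4 + 3*s^3 - s^2 - 3*s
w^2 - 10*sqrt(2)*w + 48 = (w - 6*sqrt(2))*(w - 4*sqrt(2))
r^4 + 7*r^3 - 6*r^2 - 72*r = r*(r - 3)*(r + 4)*(r + 6)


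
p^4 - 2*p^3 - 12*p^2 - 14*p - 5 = (p - 5)*(p + 1)^3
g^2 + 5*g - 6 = (g - 1)*(g + 6)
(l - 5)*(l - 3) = l^2 - 8*l + 15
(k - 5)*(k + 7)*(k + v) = k^3 + k^2*v + 2*k^2 + 2*k*v - 35*k - 35*v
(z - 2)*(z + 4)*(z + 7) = z^3 + 9*z^2 + 6*z - 56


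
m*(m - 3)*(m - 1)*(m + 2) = m^4 - 2*m^3 - 5*m^2 + 6*m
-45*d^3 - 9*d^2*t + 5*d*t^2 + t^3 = (-3*d + t)*(3*d + t)*(5*d + t)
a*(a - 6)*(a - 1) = a^3 - 7*a^2 + 6*a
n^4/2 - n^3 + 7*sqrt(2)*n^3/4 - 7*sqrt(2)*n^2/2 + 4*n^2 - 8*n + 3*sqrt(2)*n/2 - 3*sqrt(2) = (n/2 + sqrt(2)/2)*(n - 2)*(n + sqrt(2))*(n + 3*sqrt(2)/2)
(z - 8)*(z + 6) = z^2 - 2*z - 48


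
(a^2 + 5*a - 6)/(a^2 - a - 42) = (a - 1)/(a - 7)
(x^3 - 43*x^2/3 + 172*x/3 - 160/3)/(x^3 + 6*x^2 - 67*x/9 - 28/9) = 3*(x^2 - 13*x + 40)/(3*x^2 + 22*x + 7)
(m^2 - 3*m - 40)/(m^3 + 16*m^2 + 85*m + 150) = (m - 8)/(m^2 + 11*m + 30)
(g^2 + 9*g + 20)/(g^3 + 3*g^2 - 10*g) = (g + 4)/(g*(g - 2))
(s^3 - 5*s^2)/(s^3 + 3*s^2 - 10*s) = s*(s - 5)/(s^2 + 3*s - 10)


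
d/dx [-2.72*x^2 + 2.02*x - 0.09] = 2.02 - 5.44*x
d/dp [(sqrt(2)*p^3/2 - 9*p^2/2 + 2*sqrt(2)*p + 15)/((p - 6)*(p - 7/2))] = (2*sqrt(2)*p^4 - 38*sqrt(2)*p^3 + 118*sqrt(2)*p^2 + 171*p^2 - 876*p + 168*sqrt(2) + 570)/(4*p^4 - 76*p^3 + 529*p^2 - 1596*p + 1764)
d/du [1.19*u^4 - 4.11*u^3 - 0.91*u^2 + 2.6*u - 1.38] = 4.76*u^3 - 12.33*u^2 - 1.82*u + 2.6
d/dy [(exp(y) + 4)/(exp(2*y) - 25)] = (-2*(exp(y) + 4)*exp(y) + exp(2*y) - 25)*exp(y)/(exp(2*y) - 25)^2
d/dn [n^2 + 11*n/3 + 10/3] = 2*n + 11/3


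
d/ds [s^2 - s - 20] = 2*s - 1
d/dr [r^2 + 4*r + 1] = 2*r + 4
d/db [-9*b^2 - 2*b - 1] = -18*b - 2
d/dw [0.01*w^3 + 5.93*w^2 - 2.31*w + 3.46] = 0.03*w^2 + 11.86*w - 2.31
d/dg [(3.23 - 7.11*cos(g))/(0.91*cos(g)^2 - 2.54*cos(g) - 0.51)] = (-6.4701*cos(g)^2 + 5.8786*cos(g) - 11.8303)*sin(g)/(0.8281*cos(g)^4 - 4.6228*cos(g)^3 + 5.5234*cos(g)^2 + 2.5908*cos(g) + 0.2601)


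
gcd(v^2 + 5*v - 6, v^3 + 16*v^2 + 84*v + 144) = v + 6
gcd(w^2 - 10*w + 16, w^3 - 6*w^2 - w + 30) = 1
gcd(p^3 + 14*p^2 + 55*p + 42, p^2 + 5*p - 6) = p + 6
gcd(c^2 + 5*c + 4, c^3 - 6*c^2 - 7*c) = c + 1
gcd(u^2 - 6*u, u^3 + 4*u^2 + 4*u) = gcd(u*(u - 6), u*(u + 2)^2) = u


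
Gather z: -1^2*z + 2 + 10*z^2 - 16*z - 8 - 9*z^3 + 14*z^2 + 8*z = -9*z^3 + 24*z^2 - 9*z - 6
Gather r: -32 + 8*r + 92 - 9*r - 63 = -r - 3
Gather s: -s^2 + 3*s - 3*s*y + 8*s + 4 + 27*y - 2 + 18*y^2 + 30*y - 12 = -s^2 + s*(11 - 3*y) + 18*y^2 + 57*y - 10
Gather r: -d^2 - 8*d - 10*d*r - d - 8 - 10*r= -d^2 - 9*d + r*(-10*d - 10) - 8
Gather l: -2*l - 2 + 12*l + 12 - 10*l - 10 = 0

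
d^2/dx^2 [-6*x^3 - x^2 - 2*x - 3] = -36*x - 2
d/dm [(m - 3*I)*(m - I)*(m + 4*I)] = 3*m^2 + 13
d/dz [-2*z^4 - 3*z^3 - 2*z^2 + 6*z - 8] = -8*z^3 - 9*z^2 - 4*z + 6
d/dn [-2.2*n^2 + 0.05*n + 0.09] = 0.05 - 4.4*n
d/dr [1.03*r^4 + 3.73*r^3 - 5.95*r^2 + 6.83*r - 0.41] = 4.12*r^3 + 11.19*r^2 - 11.9*r + 6.83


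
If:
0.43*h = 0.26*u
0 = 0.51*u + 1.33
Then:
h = -1.58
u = -2.61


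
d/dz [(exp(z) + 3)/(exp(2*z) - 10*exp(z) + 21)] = (-2*(exp(z) - 5)*(exp(z) + 3) + exp(2*z) - 10*exp(z) + 21)*exp(z)/(exp(2*z) - 10*exp(z) + 21)^2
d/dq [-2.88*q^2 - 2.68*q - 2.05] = -5.76*q - 2.68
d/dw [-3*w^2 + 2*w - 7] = 2 - 6*w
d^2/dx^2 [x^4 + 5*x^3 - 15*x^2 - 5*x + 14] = 12*x^2 + 30*x - 30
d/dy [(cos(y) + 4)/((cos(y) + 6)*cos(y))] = (sin(y) + 24*sin(y)/cos(y)^2 + 8*tan(y))/(cos(y) + 6)^2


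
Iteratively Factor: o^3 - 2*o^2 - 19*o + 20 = (o - 1)*(o^2 - o - 20) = (o - 5)*(o - 1)*(o + 4)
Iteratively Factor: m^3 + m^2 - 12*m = (m - 3)*(m^2 + 4*m) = m*(m - 3)*(m + 4)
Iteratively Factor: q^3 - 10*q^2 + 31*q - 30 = (q - 2)*(q^2 - 8*q + 15) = (q - 5)*(q - 2)*(q - 3)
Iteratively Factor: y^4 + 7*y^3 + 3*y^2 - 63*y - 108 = (y + 3)*(y^3 + 4*y^2 - 9*y - 36) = (y + 3)^2*(y^2 + y - 12) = (y - 3)*(y + 3)^2*(y + 4)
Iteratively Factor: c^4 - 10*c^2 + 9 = (c - 3)*(c^3 + 3*c^2 - c - 3) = (c - 3)*(c + 1)*(c^2 + 2*c - 3) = (c - 3)*(c - 1)*(c + 1)*(c + 3)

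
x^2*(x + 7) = x^3 + 7*x^2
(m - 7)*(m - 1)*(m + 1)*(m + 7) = m^4 - 50*m^2 + 49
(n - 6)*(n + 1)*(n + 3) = n^3 - 2*n^2 - 21*n - 18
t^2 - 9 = (t - 3)*(t + 3)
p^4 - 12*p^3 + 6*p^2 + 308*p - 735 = (p - 7)^2*(p - 3)*(p + 5)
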